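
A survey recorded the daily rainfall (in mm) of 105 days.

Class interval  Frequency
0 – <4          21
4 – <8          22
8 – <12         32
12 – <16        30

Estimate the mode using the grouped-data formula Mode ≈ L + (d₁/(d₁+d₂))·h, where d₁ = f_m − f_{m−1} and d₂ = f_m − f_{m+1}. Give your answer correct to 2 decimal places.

Modal class: 8 – <12 (highest frequency 32).
d₁ = 32 − 22 = 10, d₂ = 32 − 30 = 2
Mode ≈ 8 + (10/(10+2)) × 4 = 8 + 3.3333 = 11.3333

11.33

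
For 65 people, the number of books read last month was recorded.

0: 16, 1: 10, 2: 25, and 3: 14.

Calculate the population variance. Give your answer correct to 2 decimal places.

1.17

Values: 0, 1, 2, 3
n = 65, Σfx = 102, mean = 1.5692
Σfx² = 236
Σf(x − x̄)² = Σfx² − (Σfx)²/n = 236 − 102²/65 = 75.9385
Population variance = 75.9385 / 65 = 1.1683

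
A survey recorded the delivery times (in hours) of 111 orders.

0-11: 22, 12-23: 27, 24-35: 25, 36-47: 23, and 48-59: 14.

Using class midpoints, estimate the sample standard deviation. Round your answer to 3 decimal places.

15.788

Midpoints: 5.5, 17.5, 29.5, 41.5, 53.5
n = 111, Σfm = 3034.5, mean = 27.3378
Σfm² = 110373.75
Σf(m − x̄)² = Σfm² − (Σfm)²/n = 110373.75 − 3034.5²/111 = 27417.0811
Sample variance = 27417.0811 / 110 = 249.2462
Standard deviation = √249.2462 = 15.7875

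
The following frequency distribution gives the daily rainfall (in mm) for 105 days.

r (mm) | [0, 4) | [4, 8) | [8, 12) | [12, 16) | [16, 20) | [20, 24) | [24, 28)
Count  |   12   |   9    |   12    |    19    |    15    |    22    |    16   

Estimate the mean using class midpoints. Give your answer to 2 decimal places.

15.56

Midpoints: 2, 6, 10, 14, 18, 22, 26
Σfm = 12×2 + 9×6 + 12×10 + 19×14 + 15×18 + 22×22 + 16×26 = 1634
n = Σf = 105
Mean = 1634 / 105 = 15.5619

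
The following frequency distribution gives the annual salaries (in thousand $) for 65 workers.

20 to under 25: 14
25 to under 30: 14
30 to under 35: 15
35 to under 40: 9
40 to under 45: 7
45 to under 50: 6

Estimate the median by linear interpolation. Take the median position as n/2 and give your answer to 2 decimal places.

Cumulative frequencies: 14, 28, 43, 52, 59, 65
n = 65; position = n/2 = 32.5.
This falls in the class 30 to under 35: L = 30, F = 28, f = 15, h = 5.
Median ≈ 30 + ((32.5 − 28) / 15) × 5 = 31.5000

31.50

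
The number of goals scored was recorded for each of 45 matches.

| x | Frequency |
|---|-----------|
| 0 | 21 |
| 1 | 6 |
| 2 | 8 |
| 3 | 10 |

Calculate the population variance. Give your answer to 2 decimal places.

1.51

Values: 0, 1, 2, 3
n = 45, Σfx = 52, mean = 1.1556
Σfx² = 128
Σf(x − x̄)² = Σfx² − (Σfx)²/n = 128 − 52²/45 = 67.9111
Population variance = 67.9111 / 45 = 1.5091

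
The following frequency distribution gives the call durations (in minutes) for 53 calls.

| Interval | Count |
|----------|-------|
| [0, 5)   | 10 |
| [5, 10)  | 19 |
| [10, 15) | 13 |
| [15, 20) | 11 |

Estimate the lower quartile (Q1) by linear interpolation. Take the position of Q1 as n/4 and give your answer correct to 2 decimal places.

Cumulative frequencies: 10, 29, 42, 53
n = 53; position = n/4 = 13.25.
This falls in the class [5, 10): L = 5, F = 10, f = 19, h = 5.
Lower quartile ≈ 5 + ((13.25 − 10) / 19) × 5 = 5.8553

5.86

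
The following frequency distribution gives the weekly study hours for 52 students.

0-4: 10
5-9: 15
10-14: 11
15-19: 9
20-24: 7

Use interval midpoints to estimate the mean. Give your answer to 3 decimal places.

Midpoints: 2, 7, 12, 17, 22
Σfm = 10×2 + 15×7 + 11×12 + 9×17 + 7×22 = 564
n = Σf = 52
Mean = 564 / 52 = 10.8462

10.846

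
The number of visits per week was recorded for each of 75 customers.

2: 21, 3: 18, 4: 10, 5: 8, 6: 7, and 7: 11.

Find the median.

Cumulative frequencies: 21, 39, 49, 57, 64, 75
n = 75, so the median is the value in position (n+1)/2 = 38.
Position 38 falls at value 3.

3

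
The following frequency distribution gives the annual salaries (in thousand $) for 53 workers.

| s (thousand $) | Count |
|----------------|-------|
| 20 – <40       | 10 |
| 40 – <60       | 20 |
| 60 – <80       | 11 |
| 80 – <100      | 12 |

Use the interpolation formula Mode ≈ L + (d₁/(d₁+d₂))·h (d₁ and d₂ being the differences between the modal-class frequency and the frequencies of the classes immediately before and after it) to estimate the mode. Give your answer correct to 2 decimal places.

Modal class: 40 – <60 (highest frequency 20).
d₁ = 20 − 10 = 10, d₂ = 20 − 11 = 9
Mode ≈ 40 + (10/(10+9)) × 20 = 40 + 10.5263 = 50.5263

50.53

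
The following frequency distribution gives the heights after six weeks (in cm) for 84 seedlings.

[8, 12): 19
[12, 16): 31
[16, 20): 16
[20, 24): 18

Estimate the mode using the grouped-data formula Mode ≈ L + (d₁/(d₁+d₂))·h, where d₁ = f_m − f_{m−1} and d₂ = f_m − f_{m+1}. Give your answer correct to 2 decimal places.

Modal class: [12, 16) (highest frequency 31).
d₁ = 31 − 19 = 12, d₂ = 31 − 16 = 15
Mode ≈ 12 + (12/(12+15)) × 4 = 12 + 1.7778 = 13.7778

13.78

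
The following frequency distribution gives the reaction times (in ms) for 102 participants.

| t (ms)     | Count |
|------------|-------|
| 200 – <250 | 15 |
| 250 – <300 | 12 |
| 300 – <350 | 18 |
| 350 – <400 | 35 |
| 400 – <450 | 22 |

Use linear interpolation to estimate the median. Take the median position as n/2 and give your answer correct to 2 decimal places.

358.57

Cumulative frequencies: 15, 27, 45, 80, 102
n = 102; position = n/2 = 51.
This falls in the class 350 – <400: L = 350, F = 45, f = 35, h = 50.
Median ≈ 350 + ((51 − 45) / 35) × 50 = 358.5714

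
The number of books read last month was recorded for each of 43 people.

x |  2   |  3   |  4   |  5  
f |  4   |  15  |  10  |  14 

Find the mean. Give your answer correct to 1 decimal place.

Values: 2, 3, 4, 5
Σfx = 4×2 + 15×3 + 10×4 + 14×5 = 163
n = Σf = 43
Mean = 163 / 43 = 3.7907

3.8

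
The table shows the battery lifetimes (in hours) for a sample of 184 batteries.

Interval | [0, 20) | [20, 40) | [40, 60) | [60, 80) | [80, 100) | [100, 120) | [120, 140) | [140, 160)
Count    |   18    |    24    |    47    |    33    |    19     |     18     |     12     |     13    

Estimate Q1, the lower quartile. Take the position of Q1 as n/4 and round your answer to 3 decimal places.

Cumulative frequencies: 18, 42, 89, 122, 141, 159, 171, 184
n = 184; position = n/4 = 46.
This falls in the class [40, 60): L = 40, F = 42, f = 47, h = 20.
Lower quartile ≈ 40 + ((46 − 42) / 47) × 20 = 41.7021

41.702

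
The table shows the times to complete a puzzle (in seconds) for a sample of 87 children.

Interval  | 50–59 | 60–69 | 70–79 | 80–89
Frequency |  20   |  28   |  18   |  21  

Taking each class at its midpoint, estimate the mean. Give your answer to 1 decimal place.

69.1

Midpoints: 54.5, 64.5, 74.5, 84.5
Σfm = 20×54.5 + 28×64.5 + 18×74.5 + 21×84.5 = 6011.5
n = Σf = 87
Mean = 6011.5 / 87 = 69.0977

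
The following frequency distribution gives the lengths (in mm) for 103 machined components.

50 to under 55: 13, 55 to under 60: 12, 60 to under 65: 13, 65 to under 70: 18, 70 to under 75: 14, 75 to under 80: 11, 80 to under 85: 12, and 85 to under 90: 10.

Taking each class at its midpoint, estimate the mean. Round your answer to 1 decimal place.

Midpoints: 52.5, 57.5, 62.5, 67.5, 72.5, 77.5, 82.5, 87.5
Σfm = 13×52.5 + 12×57.5 + 13×62.5 + 18×67.5 + 14×72.5 + 11×77.5 + 12×82.5 + 10×87.5 = 7132.5
n = Σf = 103
Mean = 7132.5 / 103 = 69.2476

69.2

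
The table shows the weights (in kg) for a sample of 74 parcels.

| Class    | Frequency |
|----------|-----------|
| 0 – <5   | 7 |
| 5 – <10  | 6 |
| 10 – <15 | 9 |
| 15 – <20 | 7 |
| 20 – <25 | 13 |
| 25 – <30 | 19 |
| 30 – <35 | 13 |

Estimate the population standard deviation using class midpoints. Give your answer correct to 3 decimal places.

9.566

Midpoints: 2.5, 7.5, 12.5, 17.5, 22.5, 27.5, 32.5
n = 74, Σfm = 1535, mean = 20.7432
Σfm² = 38612.5
Σf(m − x̄)² = Σfm² − (Σfm)²/n = 38612.5 − 1535²/74 = 6771.6216
Population variance = 6771.6216 / 74 = 91.5084
Standard deviation = √91.5084 = 9.5660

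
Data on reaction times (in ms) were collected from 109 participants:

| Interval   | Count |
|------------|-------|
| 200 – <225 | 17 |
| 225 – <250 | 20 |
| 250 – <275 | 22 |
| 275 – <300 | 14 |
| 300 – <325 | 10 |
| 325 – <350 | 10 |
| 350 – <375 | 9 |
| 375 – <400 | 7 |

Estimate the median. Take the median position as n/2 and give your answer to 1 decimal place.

269.9

Cumulative frequencies: 17, 37, 59, 73, 83, 93, 102, 109
n = 109; position = n/2 = 54.5.
This falls in the class 250 – <275: L = 250, F = 37, f = 22, h = 25.
Median ≈ 250 + ((54.5 − 37) / 22) × 25 = 269.8864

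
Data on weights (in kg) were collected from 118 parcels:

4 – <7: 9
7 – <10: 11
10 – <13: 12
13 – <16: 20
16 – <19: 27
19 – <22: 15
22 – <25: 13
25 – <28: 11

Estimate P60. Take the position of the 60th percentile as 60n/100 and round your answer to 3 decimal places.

18.089

Cumulative frequencies: 9, 20, 32, 52, 79, 94, 107, 118
n = 118; position = 60n/100 = 70.8.
This falls in the class 16 – <19: L = 16, F = 52, f = 27, h = 3.
60th percentile ≈ 16 + ((70.8 − 52) / 27) × 3 = 18.0889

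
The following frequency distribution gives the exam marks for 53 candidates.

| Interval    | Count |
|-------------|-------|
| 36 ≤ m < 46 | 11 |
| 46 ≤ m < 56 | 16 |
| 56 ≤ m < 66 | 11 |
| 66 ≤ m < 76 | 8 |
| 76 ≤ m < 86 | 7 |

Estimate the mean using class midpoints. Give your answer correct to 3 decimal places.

57.981

Midpoints: 41, 51, 61, 71, 81
Σfm = 11×41 + 16×51 + 11×61 + 8×71 + 7×81 = 3073
n = Σf = 53
Mean = 3073 / 53 = 57.9811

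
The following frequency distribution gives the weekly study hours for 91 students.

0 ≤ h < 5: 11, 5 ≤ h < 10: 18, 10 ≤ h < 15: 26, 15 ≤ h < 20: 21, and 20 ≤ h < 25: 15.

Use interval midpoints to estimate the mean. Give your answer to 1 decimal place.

Midpoints: 2.5, 7.5, 12.5, 17.5, 22.5
Σfm = 11×2.5 + 18×7.5 + 26×12.5 + 21×17.5 + 15×22.5 = 1192.5
n = Σf = 91
Mean = 1192.5 / 91 = 13.1044

13.1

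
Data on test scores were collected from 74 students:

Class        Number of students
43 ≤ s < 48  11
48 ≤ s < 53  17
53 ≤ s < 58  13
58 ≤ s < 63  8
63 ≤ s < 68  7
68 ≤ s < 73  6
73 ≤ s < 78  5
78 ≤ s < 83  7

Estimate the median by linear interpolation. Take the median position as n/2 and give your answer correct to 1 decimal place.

Cumulative frequencies: 11, 28, 41, 49, 56, 62, 67, 74
n = 74; position = n/2 = 37.
This falls in the class 53 ≤ s < 58: L = 53, F = 28, f = 13, h = 5.
Median ≈ 53 + ((37 − 28) / 13) × 5 = 56.4615

56.5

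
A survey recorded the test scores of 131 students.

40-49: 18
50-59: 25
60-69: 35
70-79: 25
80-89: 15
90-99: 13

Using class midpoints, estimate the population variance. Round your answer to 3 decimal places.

Midpoints: 44.5, 54.5, 64.5, 74.5, 84.5, 94.5
n = 131, Σfm = 8779.5, mean = 67.0191
Σfm² = 617462.75
Σf(m − x̄)² = Σfm² − (Σfm)²/n = 617462.75 − 8779.5²/131 = 29068.7023
Population variance = 29068.7023 / 131 = 221.8985

221.898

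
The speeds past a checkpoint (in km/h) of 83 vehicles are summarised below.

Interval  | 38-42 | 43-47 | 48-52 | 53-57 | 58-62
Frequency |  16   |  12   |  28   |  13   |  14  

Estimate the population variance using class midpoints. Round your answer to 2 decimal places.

Midpoints: 40, 45, 50, 55, 60
n = 83, Σfm = 4135, mean = 49.8193
Σfm² = 209625
Σf(m − x̄)² = Σfm² − (Σfm)²/n = 209625 − 4135²/83 = 3622.2892
Population variance = 3622.2892 / 83 = 43.6420

43.64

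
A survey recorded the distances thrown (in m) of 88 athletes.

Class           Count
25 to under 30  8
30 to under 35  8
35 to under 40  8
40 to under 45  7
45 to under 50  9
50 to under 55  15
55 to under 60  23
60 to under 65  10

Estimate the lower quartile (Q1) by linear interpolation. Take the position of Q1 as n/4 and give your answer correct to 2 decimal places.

38.75

Cumulative frequencies: 8, 16, 24, 31, 40, 55, 78, 88
n = 88; position = n/4 = 22.
This falls in the class 35 to under 40: L = 35, F = 16, f = 8, h = 5.
Lower quartile ≈ 35 + ((22 − 16) / 8) × 5 = 38.7500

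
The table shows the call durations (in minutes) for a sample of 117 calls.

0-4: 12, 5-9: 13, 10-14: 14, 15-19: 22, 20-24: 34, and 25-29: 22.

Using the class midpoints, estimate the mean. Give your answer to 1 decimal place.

Midpoints: 2, 7, 12, 17, 22, 27
Σfm = 12×2 + 13×7 + 14×12 + 22×17 + 34×22 + 22×27 = 1999
n = Σf = 117
Mean = 1999 / 117 = 17.0855

17.1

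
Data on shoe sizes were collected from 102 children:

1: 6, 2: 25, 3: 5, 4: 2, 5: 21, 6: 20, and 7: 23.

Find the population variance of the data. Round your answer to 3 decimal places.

Values: 1, 2, 3, 4, 5, 6, 7
n = 102, Σfx = 465, mean = 4.5588
Σfx² = 2555
Σf(x − x̄)² = Σfx² − (Σfx)²/n = 2555 − 465²/102 = 435.1471
Population variance = 435.1471 / 102 = 4.2661

4.266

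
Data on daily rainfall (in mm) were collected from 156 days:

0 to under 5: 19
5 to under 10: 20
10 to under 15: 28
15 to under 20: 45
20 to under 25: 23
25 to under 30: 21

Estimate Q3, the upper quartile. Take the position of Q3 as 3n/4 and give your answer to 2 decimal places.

21.09

Cumulative frequencies: 19, 39, 67, 112, 135, 156
n = 156; position = 3n/4 = 117.
This falls in the class 20 to under 25: L = 20, F = 112, f = 23, h = 5.
Upper quartile ≈ 20 + ((117 − 112) / 23) × 5 = 21.0870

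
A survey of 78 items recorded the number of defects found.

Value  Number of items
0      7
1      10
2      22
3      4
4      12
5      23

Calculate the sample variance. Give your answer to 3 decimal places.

2.970

Values: 0, 1, 2, 3, 4, 5
n = 78, Σfx = 229, mean = 2.9359
Σfx² = 901
Σf(x − x̄)² = Σfx² − (Σfx)²/n = 901 − 229²/78 = 228.6795
Sample variance = 228.6795 / 77 = 2.9699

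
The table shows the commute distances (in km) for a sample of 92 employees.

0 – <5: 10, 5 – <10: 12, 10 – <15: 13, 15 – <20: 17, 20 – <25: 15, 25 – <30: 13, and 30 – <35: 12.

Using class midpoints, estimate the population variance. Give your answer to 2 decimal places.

Midpoints: 2.5, 7.5, 12.5, 17.5, 22.5, 27.5, 32.5
n = 92, Σfm = 1660, mean = 18.0435
Σfm² = 38075
Σf(m − x̄)² = Σfm² − (Σfm)²/n = 38075 − 1660²/92 = 8122.8261
Population variance = 8122.8261 / 92 = 88.2916

88.29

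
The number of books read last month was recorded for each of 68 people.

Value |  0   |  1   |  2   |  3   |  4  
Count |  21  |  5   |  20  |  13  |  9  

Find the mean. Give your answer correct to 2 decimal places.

Values: 0, 1, 2, 3, 4
Σfx = 21×0 + 5×1 + 20×2 + 13×3 + 9×4 = 120
n = Σf = 68
Mean = 120 / 68 = 1.7647

1.76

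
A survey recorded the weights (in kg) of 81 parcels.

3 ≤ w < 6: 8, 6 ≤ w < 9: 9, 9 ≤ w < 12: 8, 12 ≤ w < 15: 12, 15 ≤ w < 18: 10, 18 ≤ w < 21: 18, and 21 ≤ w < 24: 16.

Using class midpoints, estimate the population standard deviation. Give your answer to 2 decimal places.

5.95

Midpoints: 4.5, 7.5, 10.5, 13.5, 16.5, 19.5, 22.5
n = 81, Σfm = 1225.5, mean = 15.1296
Σfm² = 21404.25
Σf(m − x̄)² = Σfm² − (Σfm)²/n = 21404.25 − 1225.5²/81 = 2862.8889
Population variance = 2862.8889 / 81 = 35.3443
Standard deviation = √35.3443 = 5.9451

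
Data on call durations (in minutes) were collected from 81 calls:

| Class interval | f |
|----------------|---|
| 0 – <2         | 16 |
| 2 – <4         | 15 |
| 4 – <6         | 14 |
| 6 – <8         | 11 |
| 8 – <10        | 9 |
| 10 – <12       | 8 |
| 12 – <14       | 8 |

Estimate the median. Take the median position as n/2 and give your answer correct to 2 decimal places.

5.36

Cumulative frequencies: 16, 31, 45, 56, 65, 73, 81
n = 81; position = n/2 = 40.5.
This falls in the class 4 – <6: L = 4, F = 31, f = 14, h = 2.
Median ≈ 4 + ((40.5 − 31) / 14) × 2 = 5.3571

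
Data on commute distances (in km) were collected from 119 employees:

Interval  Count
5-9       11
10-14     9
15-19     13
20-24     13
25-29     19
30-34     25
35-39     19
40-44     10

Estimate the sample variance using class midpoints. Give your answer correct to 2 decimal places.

Midpoints: 7, 12, 17, 22, 27, 32, 37, 42
n = 119, Σfm = 3128, mean = 26.2857
Σfm² = 94986
Σf(m − x̄)² = Σfm² − (Σfm)²/n = 94986 − 3128²/119 = 12764.2857
Sample variance = 12764.2857 / 118 = 108.1719

108.17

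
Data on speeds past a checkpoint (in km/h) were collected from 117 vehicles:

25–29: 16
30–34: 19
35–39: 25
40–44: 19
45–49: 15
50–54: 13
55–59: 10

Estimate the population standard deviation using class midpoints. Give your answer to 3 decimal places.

Midpoints: 27, 32, 37, 42, 47, 52, 57
n = 117, Σfm = 4714, mean = 40.2906
Σfm² = 199638
Σf(m − x̄)² = Σfm² − (Σfm)²/n = 199638 − 4714²/117 = 9708.1197
Population variance = 9708.1197 / 117 = 82.9754
Standard deviation = √82.9754 = 9.1091

9.109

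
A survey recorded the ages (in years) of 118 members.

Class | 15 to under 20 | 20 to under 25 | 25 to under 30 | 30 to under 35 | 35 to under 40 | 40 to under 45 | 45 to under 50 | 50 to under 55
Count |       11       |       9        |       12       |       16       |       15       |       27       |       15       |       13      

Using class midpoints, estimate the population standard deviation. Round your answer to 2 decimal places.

Midpoints: 17.5, 22.5, 27.5, 32.5, 37.5, 42.5, 47.5, 52.5
n = 118, Σfm = 4350, mean = 36.8644
Σfm² = 173437.5
Σf(m − x̄)² = Σfm² − (Σfm)²/n = 173437.5 − 4350²/118 = 13077.3305
Population variance = 13077.3305 / 118 = 110.8248
Standard deviation = √110.8248 = 10.5273

10.53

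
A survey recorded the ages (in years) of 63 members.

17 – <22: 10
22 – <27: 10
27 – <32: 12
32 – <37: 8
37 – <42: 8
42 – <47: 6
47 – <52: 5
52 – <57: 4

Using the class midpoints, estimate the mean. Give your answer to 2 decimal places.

Midpoints: 19.5, 24.5, 29.5, 34.5, 39.5, 44.5, 49.5, 54.5
Σfm = 10×19.5 + 10×24.5 + 12×29.5 + 8×34.5 + 8×39.5 + 6×44.5 + 5×49.5 + 4×54.5 = 2118.5
n = Σf = 63
Mean = 2118.5 / 63 = 33.6270

33.63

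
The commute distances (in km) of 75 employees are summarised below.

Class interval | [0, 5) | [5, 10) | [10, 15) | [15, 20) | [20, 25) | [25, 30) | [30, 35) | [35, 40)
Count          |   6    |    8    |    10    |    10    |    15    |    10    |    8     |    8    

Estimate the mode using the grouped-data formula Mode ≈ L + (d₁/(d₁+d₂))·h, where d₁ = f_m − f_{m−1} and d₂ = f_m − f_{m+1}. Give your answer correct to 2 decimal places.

Modal class: [20, 25) (highest frequency 15).
d₁ = 15 − 10 = 5, d₂ = 15 − 10 = 5
Mode ≈ 20 + (5/(5+5)) × 5 = 20 + 2.5000 = 22.5000

22.50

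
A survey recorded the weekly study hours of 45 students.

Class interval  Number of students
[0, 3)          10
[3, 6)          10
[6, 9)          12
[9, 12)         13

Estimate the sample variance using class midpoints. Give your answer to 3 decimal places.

11.573

Midpoints: 1.5, 4.5, 7.5, 10.5
n = 45, Σfm = 286.5, mean = 6.3667
Σfm² = 2333.25
Σf(m − x̄)² = Σfm² − (Σfm)²/n = 2333.25 − 286.5²/45 = 509.2000
Sample variance = 509.2000 / 44 = 11.5727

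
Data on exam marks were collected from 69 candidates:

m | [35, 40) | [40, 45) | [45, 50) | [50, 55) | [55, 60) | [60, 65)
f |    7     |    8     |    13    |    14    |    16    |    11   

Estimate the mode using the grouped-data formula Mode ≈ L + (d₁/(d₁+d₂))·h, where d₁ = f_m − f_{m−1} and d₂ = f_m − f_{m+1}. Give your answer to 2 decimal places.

Modal class: [55, 60) (highest frequency 16).
d₁ = 16 − 14 = 2, d₂ = 16 − 11 = 5
Mode ≈ 55 + (2/(2+5)) × 5 = 55 + 1.4286 = 56.4286

56.43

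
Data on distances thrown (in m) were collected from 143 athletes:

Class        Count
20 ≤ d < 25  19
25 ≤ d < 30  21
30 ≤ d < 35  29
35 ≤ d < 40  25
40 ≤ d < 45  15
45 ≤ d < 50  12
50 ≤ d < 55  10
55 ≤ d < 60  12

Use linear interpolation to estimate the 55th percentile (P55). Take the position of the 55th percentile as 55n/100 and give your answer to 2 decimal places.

36.93

Cumulative frequencies: 19, 40, 69, 94, 109, 121, 131, 143
n = 143; position = 55n/100 = 78.65.
This falls in the class 35 ≤ d < 40: L = 35, F = 69, f = 25, h = 5.
55th percentile ≈ 35 + ((78.65 − 69) / 25) × 5 = 36.9300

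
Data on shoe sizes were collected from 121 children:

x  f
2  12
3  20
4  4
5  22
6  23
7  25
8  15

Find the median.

Cumulative frequencies: 12, 32, 36, 58, 81, 106, 121
n = 121, so the median is the value in position (n+1)/2 = 61.
Position 61 falls at value 6.

6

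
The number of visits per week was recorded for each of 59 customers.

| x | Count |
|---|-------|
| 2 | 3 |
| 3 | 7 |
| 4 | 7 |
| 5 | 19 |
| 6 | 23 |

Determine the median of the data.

5

Cumulative frequencies: 3, 10, 17, 36, 59
n = 59, so the median is the value in position (n+1)/2 = 30.
Position 30 falls at value 5.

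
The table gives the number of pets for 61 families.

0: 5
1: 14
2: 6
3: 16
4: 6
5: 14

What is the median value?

Cumulative frequencies: 5, 19, 25, 41, 47, 61
n = 61, so the median is the value in position (n+1)/2 = 31.
Position 31 falls at value 3.

3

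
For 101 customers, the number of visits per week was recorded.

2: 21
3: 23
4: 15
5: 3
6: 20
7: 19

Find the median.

Cumulative frequencies: 21, 44, 59, 62, 82, 101
n = 101, so the median is the value in position (n+1)/2 = 51.
Position 51 falls at value 4.

4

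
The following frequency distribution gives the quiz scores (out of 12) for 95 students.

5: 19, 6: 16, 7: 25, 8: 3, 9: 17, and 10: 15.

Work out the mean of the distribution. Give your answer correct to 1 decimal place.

Values: 5, 6, 7, 8, 9, 10
Σfx = 19×5 + 16×6 + 25×7 + 3×8 + 17×9 + 15×10 = 693
n = Σf = 95
Mean = 693 / 95 = 7.2947

7.3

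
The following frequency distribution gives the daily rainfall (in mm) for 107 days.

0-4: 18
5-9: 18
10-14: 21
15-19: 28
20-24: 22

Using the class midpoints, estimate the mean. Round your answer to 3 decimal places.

12.841

Midpoints: 2, 7, 12, 17, 22
Σfm = 18×2 + 18×7 + 21×12 + 28×17 + 22×22 = 1374
n = Σf = 107
Mean = 1374 / 107 = 12.8411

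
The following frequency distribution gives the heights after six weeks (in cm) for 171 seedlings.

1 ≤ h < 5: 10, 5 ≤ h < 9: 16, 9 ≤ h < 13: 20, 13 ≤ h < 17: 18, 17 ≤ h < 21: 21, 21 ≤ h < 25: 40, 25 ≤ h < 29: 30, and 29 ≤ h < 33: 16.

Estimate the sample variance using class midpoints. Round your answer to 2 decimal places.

Midpoints: 3, 7, 11, 15, 19, 23, 27, 31
n = 171, Σfm = 3257, mean = 19.0468
Σfm² = 73331
Σf(m − x̄)² = Σfm² − (Σfm)²/n = 73331 − 3257²/171 = 11295.6257
Sample variance = 11295.6257 / 170 = 66.4449

66.44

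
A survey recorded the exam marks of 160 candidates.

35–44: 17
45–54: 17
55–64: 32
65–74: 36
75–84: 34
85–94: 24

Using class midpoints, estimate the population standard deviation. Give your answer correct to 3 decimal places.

15.316

Midpoints: 39.5, 49.5, 59.5, 69.5, 79.5, 89.5
n = 160, Σfm = 10770, mean = 67.3125
Σfm² = 762490
Σf(m − x̄)² = Σfm² − (Σfm)²/n = 762490 − 10770²/160 = 37534.3750
Population variance = 37534.3750 / 160 = 234.5898
Standard deviation = √234.5898 = 15.3163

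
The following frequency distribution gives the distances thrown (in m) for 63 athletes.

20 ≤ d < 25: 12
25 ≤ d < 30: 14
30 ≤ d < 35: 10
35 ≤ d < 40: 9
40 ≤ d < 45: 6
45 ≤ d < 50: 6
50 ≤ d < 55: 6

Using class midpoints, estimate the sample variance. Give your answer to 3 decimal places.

94.790

Midpoints: 22.5, 27.5, 32.5, 37.5, 42.5, 47.5, 52.5
n = 63, Σfm = 2172.5, mean = 34.4841
Σfm² = 80793.75
Σf(m − x̄)² = Σfm² − (Σfm)²/n = 80793.75 − 2172.5²/63 = 5876.9841
Sample variance = 5876.9841 / 62 = 94.7901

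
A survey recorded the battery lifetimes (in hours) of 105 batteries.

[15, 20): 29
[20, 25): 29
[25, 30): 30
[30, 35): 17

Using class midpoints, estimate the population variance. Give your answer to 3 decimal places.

27.460

Midpoints: 17.5, 22.5, 27.5, 32.5
n = 105, Σfm = 2537.5, mean = 24.1667
Σfm² = 64206.25
Σf(m − x̄)² = Σfm² − (Σfm)²/n = 64206.25 − 2537.5²/105 = 2883.3333
Population variance = 2883.3333 / 105 = 27.4603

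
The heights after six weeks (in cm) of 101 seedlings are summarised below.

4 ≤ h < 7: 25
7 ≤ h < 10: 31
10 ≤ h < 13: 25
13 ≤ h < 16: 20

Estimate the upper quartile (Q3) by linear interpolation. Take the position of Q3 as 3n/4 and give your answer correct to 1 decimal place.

12.4

Cumulative frequencies: 25, 56, 81, 101
n = 101; position = 3n/4 = 75.75.
This falls in the class 10 ≤ h < 13: L = 10, F = 56, f = 25, h = 3.
Upper quartile ≈ 10 + ((75.75 − 56) / 25) × 3 = 12.3700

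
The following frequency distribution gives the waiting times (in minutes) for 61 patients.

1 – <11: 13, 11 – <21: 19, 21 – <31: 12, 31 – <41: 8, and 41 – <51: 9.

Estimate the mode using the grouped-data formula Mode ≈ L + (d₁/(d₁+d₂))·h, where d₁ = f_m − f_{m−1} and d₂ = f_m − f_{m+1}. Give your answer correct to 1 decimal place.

15.6

Modal class: 11 – <21 (highest frequency 19).
d₁ = 19 − 13 = 6, d₂ = 19 − 12 = 7
Mode ≈ 11 + (6/(6+7)) × 10 = 11 + 4.6154 = 15.6154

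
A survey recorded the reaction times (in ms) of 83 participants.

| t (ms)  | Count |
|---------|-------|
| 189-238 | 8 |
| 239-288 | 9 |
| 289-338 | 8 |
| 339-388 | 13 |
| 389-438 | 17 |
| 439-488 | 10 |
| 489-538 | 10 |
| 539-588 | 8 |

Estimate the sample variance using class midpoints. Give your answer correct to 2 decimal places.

Midpoints: 213.5, 263.5, 313.5, 363.5, 413.5, 463.5, 513.5, 563.5
n = 83, Σfm = 32620.5, mean = 393.0181
Σfm² = 13725626.75
Σf(m − x̄)² = Σfm² − (Σfm)²/n = 13725626.75 − 32620.5²/83 = 905180.7229
Sample variance = 905180.7229 / 82 = 11038.7893

11038.79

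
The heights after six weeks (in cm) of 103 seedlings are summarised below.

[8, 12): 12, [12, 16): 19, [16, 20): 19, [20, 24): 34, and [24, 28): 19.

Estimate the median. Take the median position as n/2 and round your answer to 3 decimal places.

20.176

Cumulative frequencies: 12, 31, 50, 84, 103
n = 103; position = n/2 = 51.5.
This falls in the class [20, 24): L = 20, F = 50, f = 34, h = 4.
Median ≈ 20 + ((51.5 − 50) / 34) × 4 = 20.1765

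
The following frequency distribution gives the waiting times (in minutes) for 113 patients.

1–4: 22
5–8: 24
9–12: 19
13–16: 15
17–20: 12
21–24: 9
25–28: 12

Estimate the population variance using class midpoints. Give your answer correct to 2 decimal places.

Midpoints: 2.5, 6.5, 10.5, 14.5, 18.5, 22.5, 26.5
n = 113, Σfm = 1370.5, mean = 12.1283
Σfm² = 23490.25
Σf(m − x̄)² = Σfm² − (Σfm)²/n = 23490.25 − 1370.5²/113 = 6868.3894
Population variance = 6868.3894 / 113 = 60.7822

60.78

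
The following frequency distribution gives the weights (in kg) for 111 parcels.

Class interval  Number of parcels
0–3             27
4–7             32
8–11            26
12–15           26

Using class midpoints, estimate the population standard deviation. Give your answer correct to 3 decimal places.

4.388

Midpoints: 1.5, 5.5, 9.5, 13.5
n = 111, Σfm = 814.5, mean = 7.3378
Σfm² = 8113.75
Σf(m − x̄)² = Σfm² − (Σfm)²/n = 8113.75 − 814.5²/111 = 2137.0811
Population variance = 2137.0811 / 111 = 19.2530
Standard deviation = √19.2530 = 4.3878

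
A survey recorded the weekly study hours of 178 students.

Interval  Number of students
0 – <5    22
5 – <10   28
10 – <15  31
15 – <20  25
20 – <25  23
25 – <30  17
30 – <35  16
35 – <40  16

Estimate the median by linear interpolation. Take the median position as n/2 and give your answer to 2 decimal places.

Cumulative frequencies: 22, 50, 81, 106, 129, 146, 162, 178
n = 178; position = n/2 = 89.
This falls in the class 15 – <20: L = 15, F = 81, f = 25, h = 5.
Median ≈ 15 + ((89 − 81) / 25) × 5 = 16.6000

16.60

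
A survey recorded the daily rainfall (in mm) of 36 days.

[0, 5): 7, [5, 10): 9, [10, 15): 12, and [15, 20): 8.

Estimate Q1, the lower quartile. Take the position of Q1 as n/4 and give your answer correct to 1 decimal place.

6.1

Cumulative frequencies: 7, 16, 28, 36
n = 36; position = n/4 = 9.
This falls in the class [5, 10): L = 5, F = 7, f = 9, h = 5.
Lower quartile ≈ 5 + ((9 − 7) / 9) × 5 = 6.1111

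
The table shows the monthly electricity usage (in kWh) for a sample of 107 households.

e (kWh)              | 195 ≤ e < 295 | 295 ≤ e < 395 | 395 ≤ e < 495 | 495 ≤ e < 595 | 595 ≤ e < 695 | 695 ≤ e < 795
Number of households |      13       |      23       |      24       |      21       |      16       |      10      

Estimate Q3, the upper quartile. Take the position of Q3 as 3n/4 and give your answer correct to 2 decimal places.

Cumulative frequencies: 13, 36, 60, 81, 97, 107
n = 107; position = 3n/4 = 80.25.
This falls in the class 495 ≤ e < 595: L = 495, F = 60, f = 21, h = 100.
Upper quartile ≈ 495 + ((80.25 − 60) / 21) × 100 = 591.4286

591.43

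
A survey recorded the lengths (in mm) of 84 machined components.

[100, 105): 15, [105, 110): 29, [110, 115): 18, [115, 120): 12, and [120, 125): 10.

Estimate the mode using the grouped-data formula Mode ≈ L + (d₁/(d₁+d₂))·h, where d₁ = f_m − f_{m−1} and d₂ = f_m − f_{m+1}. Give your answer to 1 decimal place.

107.8

Modal class: [105, 110) (highest frequency 29).
d₁ = 29 − 15 = 14, d₂ = 29 − 18 = 11
Mode ≈ 105 + (14/(14+11)) × 5 = 105 + 2.8000 = 107.8000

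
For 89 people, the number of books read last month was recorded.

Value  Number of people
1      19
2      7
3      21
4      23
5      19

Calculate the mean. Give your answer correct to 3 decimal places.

Values: 1, 2, 3, 4, 5
Σfx = 19×1 + 7×2 + 21×3 + 23×4 + 19×5 = 283
n = Σf = 89
Mean = 283 / 89 = 3.1798

3.180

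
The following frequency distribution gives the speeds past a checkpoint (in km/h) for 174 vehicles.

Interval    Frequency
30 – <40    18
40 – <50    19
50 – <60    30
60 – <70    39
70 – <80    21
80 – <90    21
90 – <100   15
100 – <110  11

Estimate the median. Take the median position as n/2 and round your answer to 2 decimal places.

Cumulative frequencies: 18, 37, 67, 106, 127, 148, 163, 174
n = 174; position = n/2 = 87.
This falls in the class 60 – <70: L = 60, F = 67, f = 39, h = 10.
Median ≈ 60 + ((87 − 67) / 39) × 10 = 65.1282

65.13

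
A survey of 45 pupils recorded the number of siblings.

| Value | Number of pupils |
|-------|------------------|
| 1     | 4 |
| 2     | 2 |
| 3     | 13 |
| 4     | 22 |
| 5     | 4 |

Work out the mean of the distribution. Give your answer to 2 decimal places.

Values: 1, 2, 3, 4, 5
Σfx = 4×1 + 2×2 + 13×3 + 22×4 + 4×5 = 155
n = Σf = 45
Mean = 155 / 45 = 3.4444

3.44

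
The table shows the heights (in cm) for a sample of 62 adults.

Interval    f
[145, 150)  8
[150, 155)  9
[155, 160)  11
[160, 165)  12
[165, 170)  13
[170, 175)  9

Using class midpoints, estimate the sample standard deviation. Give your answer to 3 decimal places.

Midpoints: 147.5, 152.5, 157.5, 162.5, 167.5, 172.5
n = 62, Σfm = 9965, mean = 160.7258
Σfm² = 1605637.5
Σf(m − x̄)² = Σfm² − (Σfm)²/n = 1605637.5 − 9965²/62 = 4004.8387
Sample variance = 4004.8387 / 61 = 65.6531
Standard deviation = √65.6531 = 8.1027

8.103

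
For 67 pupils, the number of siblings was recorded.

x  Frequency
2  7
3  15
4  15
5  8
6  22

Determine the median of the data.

Cumulative frequencies: 7, 22, 37, 45, 67
n = 67, so the median is the value in position (n+1)/2 = 34.
Position 34 falls at value 4.

4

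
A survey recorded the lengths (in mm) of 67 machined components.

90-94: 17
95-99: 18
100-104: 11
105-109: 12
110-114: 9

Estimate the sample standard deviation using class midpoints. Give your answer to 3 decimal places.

Midpoints: 92, 97, 102, 107, 112
n = 67, Σfm = 6724, mean = 100.3582
Σfm² = 677978
Σf(m − x̄)² = Σfm² − (Σfm)²/n = 677978 − 6724²/67 = 3169.4030
Sample variance = 3169.4030 / 66 = 48.0213
Standard deviation = √48.0213 = 6.9297

6.930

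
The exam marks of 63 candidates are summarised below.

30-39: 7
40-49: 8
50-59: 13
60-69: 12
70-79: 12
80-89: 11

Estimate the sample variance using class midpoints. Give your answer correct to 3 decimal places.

257.962

Midpoints: 34.5, 44.5, 54.5, 64.5, 74.5, 84.5
n = 63, Σfm = 3903.5, mean = 61.9603
Σfm² = 257855.75
Σf(m − x̄)² = Σfm² − (Σfm)²/n = 257855.75 − 3903.5²/63 = 15993.6508
Sample variance = 15993.6508 / 62 = 257.9621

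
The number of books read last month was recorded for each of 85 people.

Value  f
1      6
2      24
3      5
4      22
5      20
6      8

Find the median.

4

Cumulative frequencies: 6, 30, 35, 57, 77, 85
n = 85, so the median is the value in position (n+1)/2 = 43.
Position 43 falls at value 4.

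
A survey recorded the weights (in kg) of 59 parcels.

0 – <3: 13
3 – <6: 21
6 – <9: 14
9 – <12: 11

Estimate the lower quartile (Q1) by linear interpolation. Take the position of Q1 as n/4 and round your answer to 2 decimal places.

Cumulative frequencies: 13, 34, 48, 59
n = 59; position = n/4 = 14.75.
This falls in the class 3 – <6: L = 3, F = 13, f = 21, h = 3.
Lower quartile ≈ 3 + ((14.75 − 13) / 21) × 3 = 3.2500

3.25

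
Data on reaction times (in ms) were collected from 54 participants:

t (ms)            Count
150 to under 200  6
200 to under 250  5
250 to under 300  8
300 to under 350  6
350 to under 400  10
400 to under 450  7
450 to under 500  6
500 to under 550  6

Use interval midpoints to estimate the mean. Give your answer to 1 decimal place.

Midpoints: 175, 225, 275, 325, 375, 425, 475, 525
Σfm = 6×175 + 5×225 + 8×275 + 6×325 + 10×375 + 7×425 + 6×475 + 6×525 = 19050
n = Σf = 54
Mean = 19050 / 54 = 352.7778

352.8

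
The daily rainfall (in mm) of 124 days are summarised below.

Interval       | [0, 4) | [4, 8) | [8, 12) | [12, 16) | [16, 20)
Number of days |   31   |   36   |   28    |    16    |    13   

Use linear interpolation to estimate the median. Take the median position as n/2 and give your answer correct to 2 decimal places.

7.44

Cumulative frequencies: 31, 67, 95, 111, 124
n = 124; position = n/2 = 62.
This falls in the class [4, 8): L = 4, F = 31, f = 36, h = 4.
Median ≈ 4 + ((62 − 31) / 36) × 4 = 7.4444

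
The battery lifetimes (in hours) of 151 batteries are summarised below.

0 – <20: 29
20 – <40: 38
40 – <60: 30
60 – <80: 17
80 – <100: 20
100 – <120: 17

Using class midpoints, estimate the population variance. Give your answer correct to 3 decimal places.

Midpoints: 10, 30, 50, 70, 90, 110
n = 151, Σfm = 7790, mean = 51.5894
Σfm² = 563100
Σf(m − x̄)² = Σfm² − (Σfm)²/n = 563100 − 7790²/151 = 161218.5430
Population variance = 161218.5430 / 151 = 1067.6725

1067.672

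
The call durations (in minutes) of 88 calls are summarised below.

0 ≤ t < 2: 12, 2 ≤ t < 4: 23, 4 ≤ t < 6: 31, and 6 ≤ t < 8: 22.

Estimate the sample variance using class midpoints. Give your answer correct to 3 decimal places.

Midpoints: 1, 3, 5, 7
n = 88, Σfm = 390, mean = 4.4318
Σfm² = 2072
Σf(m − x̄)² = Σfm² − (Σfm)²/n = 2072 − 390²/88 = 343.5909
Sample variance = 343.5909 / 87 = 3.9493

3.949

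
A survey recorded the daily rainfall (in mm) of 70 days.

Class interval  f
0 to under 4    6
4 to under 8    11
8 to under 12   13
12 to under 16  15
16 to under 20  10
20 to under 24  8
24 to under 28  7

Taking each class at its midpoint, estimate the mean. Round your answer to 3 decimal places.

Midpoints: 2, 6, 10, 14, 18, 22, 26
Σfm = 6×2 + 11×6 + 13×10 + 15×14 + 10×18 + 8×22 + 7×26 = 956
n = Σf = 70
Mean = 956 / 70 = 13.6571

13.657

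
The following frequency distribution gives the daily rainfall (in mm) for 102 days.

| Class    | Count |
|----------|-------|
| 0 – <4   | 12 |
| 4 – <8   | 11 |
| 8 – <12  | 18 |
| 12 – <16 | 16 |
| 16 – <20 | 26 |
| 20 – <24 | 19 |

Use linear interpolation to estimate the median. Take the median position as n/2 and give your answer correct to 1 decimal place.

14.5

Cumulative frequencies: 12, 23, 41, 57, 83, 102
n = 102; position = n/2 = 51.
This falls in the class 12 – <16: L = 12, F = 41, f = 16, h = 4.
Median ≈ 12 + ((51 − 41) / 16) × 4 = 14.5000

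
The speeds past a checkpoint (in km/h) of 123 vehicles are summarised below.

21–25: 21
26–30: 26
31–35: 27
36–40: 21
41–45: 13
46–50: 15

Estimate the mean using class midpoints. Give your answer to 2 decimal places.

Midpoints: 23, 28, 33, 38, 43, 48
Σfm = 21×23 + 26×28 + 27×33 + 21×38 + 13×43 + 15×48 = 4179
n = Σf = 123
Mean = 4179 / 123 = 33.9756

33.98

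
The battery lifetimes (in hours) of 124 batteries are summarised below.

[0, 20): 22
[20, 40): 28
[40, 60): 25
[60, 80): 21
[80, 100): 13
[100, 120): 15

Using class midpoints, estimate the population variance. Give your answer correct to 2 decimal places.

Midpoints: 10, 30, 50, 70, 90, 110
n = 124, Σfm = 6600, mean = 53.2258
Σfm² = 479600
Σf(m − x̄)² = Σfm² − (Σfm)²/n = 479600 − 6600²/124 = 128309.6774
Population variance = 128309.6774 / 124 = 1034.7555

1034.76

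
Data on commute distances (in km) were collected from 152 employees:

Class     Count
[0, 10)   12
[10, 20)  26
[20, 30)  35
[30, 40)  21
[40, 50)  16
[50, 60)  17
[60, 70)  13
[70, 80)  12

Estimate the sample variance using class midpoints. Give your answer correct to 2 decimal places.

422.99

Midpoints: 5, 15, 25, 35, 45, 55, 65, 75
n = 152, Σfm = 5460, mean = 35.9211
Σfm² = 260000
Σf(m − x̄)² = Σfm² − (Σfm)²/n = 260000 − 5460²/152 = 63871.0526
Sample variance = 63871.0526 / 151 = 422.9871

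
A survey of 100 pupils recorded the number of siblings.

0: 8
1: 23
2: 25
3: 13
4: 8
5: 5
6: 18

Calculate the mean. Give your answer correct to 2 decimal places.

Values: 0, 1, 2, 3, 4, 5, 6
Σfx = 8×0 + 23×1 + 25×2 + 13×3 + 8×4 + 5×5 + 18×6 = 277
n = Σf = 100
Mean = 277 / 100 = 2.7700

2.77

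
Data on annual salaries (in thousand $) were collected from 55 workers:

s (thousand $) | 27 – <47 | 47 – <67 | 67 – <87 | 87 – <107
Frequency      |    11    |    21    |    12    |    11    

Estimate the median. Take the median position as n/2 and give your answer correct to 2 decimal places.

62.71

Cumulative frequencies: 11, 32, 44, 55
n = 55; position = n/2 = 27.5.
This falls in the class 47 – <67: L = 47, F = 11, f = 21, h = 20.
Median ≈ 47 + ((27.5 − 11) / 21) × 20 = 62.7143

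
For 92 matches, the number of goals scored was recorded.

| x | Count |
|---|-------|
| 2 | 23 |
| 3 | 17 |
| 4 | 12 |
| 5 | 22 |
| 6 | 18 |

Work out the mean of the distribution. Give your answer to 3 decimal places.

Values: 2, 3, 4, 5, 6
Σfx = 23×2 + 17×3 + 12×4 + 22×5 + 18×6 = 363
n = Σf = 92
Mean = 363 / 92 = 3.9457

3.946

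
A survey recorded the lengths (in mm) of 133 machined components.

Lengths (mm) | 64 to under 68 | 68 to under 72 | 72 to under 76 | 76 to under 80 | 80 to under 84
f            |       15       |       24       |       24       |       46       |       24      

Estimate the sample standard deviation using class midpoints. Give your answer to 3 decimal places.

5.093

Midpoints: 66, 70, 74, 78, 82
n = 133, Σfm = 10002, mean = 75.2030
Σfm² = 755604
Σf(m − x̄)² = Σfm² − (Σfm)²/n = 755604 − 10002²/133 = 3423.5188
Sample variance = 3423.5188 / 132 = 25.9357
Standard deviation = √25.9357 = 5.0927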